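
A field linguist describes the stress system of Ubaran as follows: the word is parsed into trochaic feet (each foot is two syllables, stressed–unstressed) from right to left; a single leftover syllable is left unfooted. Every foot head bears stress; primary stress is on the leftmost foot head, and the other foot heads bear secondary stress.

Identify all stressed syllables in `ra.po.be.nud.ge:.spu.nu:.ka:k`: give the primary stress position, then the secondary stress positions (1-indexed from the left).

Parse right to left into trochaic (ˈσσ) feet: (ˈra.po) (ˈbe.nud) (ˈge:.spu) (ˈnu:.ka:k).
Foot heads (stressed positions): 1, 3, 5, 7.
End Rule Leftmost: primary stress on the leftmost head = syllable 1.
Secondary stress on 3, 5, 7: ˈra.po.ˌbe.nud.ˌge:.spu.ˌnu:.ka:k.

primary 1, secondary 3, 5, 7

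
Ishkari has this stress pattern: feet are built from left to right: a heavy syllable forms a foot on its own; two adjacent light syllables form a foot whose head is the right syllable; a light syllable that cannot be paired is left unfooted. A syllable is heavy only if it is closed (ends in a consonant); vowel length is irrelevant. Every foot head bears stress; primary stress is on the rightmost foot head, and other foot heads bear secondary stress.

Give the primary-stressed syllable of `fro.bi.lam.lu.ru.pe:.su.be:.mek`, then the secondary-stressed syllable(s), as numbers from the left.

primary 9, secondary 2, 3, 5, 7

Weights: 1 fro L, 2 bi L, 3 lam H, 4 lu L, 5 ru L, 6 pe: L, 7 su L, 8 be: L, 9 mek H.
Parse left to right (heavy = foot alone; LL = one foot; stranded L unfooted): (fro.ˈbi) (ˈlam) (lu.ˈru) (pe:.ˈsu) be: (ˈmek).
Foot heads: 2, 3, 5, 7, 9.
Primary stress on the rightmost head = syllable 9.
Secondary stress on 2, 3, 5, 7: fro.ˌbi.ˌlam.lu.ˌru.pe:.ˌsu.be:.ˈmek.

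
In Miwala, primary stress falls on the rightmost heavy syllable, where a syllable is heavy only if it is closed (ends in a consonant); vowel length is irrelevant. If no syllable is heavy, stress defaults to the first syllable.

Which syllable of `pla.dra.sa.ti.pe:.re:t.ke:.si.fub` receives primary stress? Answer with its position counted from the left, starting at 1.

Weights: 1 pla L, 2 dra L, 3 sa L, 4 ti L, 5 pe: L, 6 re:t H, 7 ke: L, 8 si L, 9 fub H.
Heavy syllables in the domain: 6, 9. The rightmost is syllable 9 (fub).
Primary stress: syllable 9 → pla.dra.sa.ti.pe:.re:t.ke:.si.ˈfub.

9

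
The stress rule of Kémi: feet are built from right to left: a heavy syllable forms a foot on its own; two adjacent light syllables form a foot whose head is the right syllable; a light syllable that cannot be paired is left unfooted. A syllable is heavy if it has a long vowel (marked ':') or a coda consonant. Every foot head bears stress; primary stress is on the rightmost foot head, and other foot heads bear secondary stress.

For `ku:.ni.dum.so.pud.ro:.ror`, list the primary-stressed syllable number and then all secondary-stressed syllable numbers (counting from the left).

Weights: 1 ku: H, 2 ni L, 3 dum H, 4 so L, 5 pud H, 6 ro: H, 7 ror H.
Parse right to left (heavy = foot alone; LL = one foot; stranded L unfooted): (ˈku:) ni (ˈdum) so (ˈpud) (ˈro:) (ˈror).
Foot heads: 1, 3, 5, 6, 7.
Primary stress on the rightmost head = syllable 7.
Secondary stress on 1, 3, 5, 6: ˌku:.ni.ˌdum.so.ˌpud.ˌro:.ˈror.

primary 7, secondary 1, 3, 5, 6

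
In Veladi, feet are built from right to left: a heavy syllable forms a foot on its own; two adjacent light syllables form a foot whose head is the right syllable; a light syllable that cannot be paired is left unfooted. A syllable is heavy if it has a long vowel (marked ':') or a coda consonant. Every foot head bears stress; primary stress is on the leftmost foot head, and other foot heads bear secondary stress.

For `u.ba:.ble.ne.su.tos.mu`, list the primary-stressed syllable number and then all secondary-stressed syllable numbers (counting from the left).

primary 2, secondary 5, 6

Weights: 1 u L, 2 ba: H, 3 ble L, 4 ne L, 5 su L, 6 tos H, 7 mu L.
Parse right to left (heavy = foot alone; LL = one foot; stranded L unfooted): u (ˈba:) ble (ne.ˈsu) (ˈtos) mu.
Foot heads: 2, 5, 6.
Primary stress on the leftmost head = syllable 2.
Secondary stress on 5, 6: u.ˈba:.ble.ne.ˌsu.ˌtos.mu.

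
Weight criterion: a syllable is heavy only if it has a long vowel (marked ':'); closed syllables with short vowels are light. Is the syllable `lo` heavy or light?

light

`lo`: short vowel, open (no coda). Short vowel → light.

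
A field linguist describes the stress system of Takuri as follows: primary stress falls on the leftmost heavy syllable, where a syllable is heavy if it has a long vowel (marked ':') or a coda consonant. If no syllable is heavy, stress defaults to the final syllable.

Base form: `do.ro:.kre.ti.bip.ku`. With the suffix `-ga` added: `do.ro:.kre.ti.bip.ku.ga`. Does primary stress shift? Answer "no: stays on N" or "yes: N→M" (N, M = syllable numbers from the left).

no: stays on 2

Base `do.ro:.kre.ti.bip.ku` (6 syllables):
  Weights: 1 do L, 2 ro: H, 3 kre L, 4 ti L, 5 bip H, 6 ku L.
  Heavy syllables in the domain: 2, 5. The leftmost is syllable 2 (ro:).
  → primary stress on syllable 2.
Suffixed `do.ro:.kre.ti.bip.ku.ga` (7 syllables):
  Weights: 1 do L, 2 ro: H, 3 kre L, 4 ti L, 5 bip H, 6 ku L, 7 ga L.
  Heavy syllables in the domain: 2, 5. The leftmost is syllable 2 (ro:).
  → primary stress on syllable 2.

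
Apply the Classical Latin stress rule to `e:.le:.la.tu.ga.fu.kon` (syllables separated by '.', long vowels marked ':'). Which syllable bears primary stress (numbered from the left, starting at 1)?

Classical Latin: stress the penult if heavy (long vowel or closed), else the antepenult.
Weights: 5 ga L, 6 fu L, 7 kon H.
The penult (syllable 6, fu) is light, so stress falls on the antepenult (syllable 5, ga).
Stress on syllable 5: e:.le:.la.tu.ˈga.fu.kon.

5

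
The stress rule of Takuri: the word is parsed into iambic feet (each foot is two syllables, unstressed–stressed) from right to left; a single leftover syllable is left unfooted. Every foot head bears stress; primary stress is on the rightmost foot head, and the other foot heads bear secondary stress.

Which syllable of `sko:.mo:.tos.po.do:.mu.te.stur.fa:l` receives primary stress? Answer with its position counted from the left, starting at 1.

9

Parse right to left into iambic (σˈσ) feet: sko: (mo:.ˈtos) (po.ˈdo:) (mu.ˈte) (stur.ˈfa:l). Syllable 1 is left unfooted.
Foot heads (stressed positions): 3, 5, 7, 9.
End Rule Rightmost: primary stress on the rightmost head = syllable 9.
Primary stress: syllable 9 → sko:.mo:.tos.po.do:.mu.te.stur.ˈfa:l.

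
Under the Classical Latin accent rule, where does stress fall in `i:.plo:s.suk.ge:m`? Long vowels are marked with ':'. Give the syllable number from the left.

3

Classical Latin: stress the penult if heavy (long vowel or closed), else the antepenult.
Weights: 2 plo:s H, 3 suk H, 4 ge:m H.
The penult (syllable 3, suk) is heavy, so it takes stress.
Stress on syllable 3: i:.plo:s.ˈsuk.ge:m.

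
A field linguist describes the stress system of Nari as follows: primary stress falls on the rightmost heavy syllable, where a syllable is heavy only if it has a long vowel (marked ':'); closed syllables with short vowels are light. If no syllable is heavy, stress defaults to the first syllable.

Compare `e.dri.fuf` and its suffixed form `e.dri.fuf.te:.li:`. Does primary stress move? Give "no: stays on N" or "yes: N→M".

Base `e.dri.fuf` (3 syllables):
  Weights: 1 e L, 2 dri L, 3 fuf L.
  No heavy syllable in the domain; default to the first syllable = syllable 1.
  → primary stress on syllable 1.
Suffixed `e.dri.fuf.te:.li:` (5 syllables):
  Weights: 1 e L, 2 dri L, 3 fuf L, 4 te: H, 5 li: H.
  Heavy syllables in the domain: 4, 5. The rightmost is syllable 5 (li:).
  → primary stress on syllable 5.

yes: 1→5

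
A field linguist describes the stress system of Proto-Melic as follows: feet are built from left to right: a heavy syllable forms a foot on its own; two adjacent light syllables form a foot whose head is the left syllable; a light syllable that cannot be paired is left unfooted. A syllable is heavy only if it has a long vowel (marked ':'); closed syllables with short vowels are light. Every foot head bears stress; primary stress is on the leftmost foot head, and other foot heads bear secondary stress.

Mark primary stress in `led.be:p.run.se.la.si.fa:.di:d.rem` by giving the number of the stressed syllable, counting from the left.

2

Weights: 1 led L, 2 be:p H, 3 run L, 4 se L, 5 la L, 6 si L, 7 fa: H, 8 di:d H, 9 rem L.
Parse left to right (heavy = foot alone; LL = one foot; stranded L unfooted): led (ˈbe:p) (ˈrun.se) (ˈla.si) (ˈfa:) (ˈdi:d) rem.
Foot heads: 2, 3, 5, 7, 8.
Primary stress on the leftmost head = syllable 2.
Primary stress: syllable 2 → led.ˈbe:p.run.se.la.si.fa:.di:d.rem.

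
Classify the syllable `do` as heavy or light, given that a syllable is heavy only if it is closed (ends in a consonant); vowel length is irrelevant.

light

`do`: short vowel, open (no coda). Open (no coda) → light.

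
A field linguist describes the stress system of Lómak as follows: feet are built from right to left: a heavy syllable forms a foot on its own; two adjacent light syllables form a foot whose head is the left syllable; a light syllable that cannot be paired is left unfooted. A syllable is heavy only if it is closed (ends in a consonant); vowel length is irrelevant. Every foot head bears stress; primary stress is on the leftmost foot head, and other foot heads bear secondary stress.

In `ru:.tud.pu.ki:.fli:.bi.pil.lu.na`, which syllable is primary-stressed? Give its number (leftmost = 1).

Weights: 1 ru: L, 2 tud H, 3 pu L, 4 ki: L, 5 fli: L, 6 bi L, 7 pil H, 8 lu L, 9 na L.
Parse right to left (heavy = foot alone; LL = one foot; stranded L unfooted): ru: (ˈtud) (ˈpu.ki:) (ˈfli:.bi) (ˈpil) (ˈlu.na).
Foot heads: 2, 3, 5, 7, 8.
Primary stress on the leftmost head = syllable 2.
Primary stress: syllable 2 → ru:.ˈtud.pu.ki:.fli:.bi.pil.lu.na.

2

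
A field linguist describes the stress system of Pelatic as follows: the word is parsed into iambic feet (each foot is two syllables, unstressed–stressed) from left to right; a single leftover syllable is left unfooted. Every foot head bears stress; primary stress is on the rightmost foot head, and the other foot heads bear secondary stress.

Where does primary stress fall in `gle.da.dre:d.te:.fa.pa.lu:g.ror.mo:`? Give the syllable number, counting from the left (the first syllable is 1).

8

Parse left to right into iambic (σˈσ) feet: (gle.ˈda) (dre:d.ˈte:) (fa.ˈpa) (lu:g.ˈror) mo:. Syllable 9 is left unfooted.
Foot heads (stressed positions): 2, 4, 6, 8.
End Rule Rightmost: primary stress on the rightmost head = syllable 8.
Primary stress: syllable 8 → gle.da.dre:d.te:.fa.pa.lu:g.ˈror.mo:.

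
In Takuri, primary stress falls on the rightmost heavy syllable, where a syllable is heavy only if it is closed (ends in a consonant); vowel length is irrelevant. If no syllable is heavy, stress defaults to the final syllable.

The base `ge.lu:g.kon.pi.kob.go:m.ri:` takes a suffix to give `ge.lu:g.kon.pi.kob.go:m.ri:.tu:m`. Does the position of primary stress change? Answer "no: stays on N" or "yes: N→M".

Base `ge.lu:g.kon.pi.kob.go:m.ri:` (7 syllables):
  Weights: 1 ge L, 2 lu:g H, 3 kon H, 4 pi L, 5 kob H, 6 go:m H, 7 ri: L.
  Heavy syllables in the domain: 2, 3, 5, 6. The rightmost is syllable 6 (go:m).
  → primary stress on syllable 6.
Suffixed `ge.lu:g.kon.pi.kob.go:m.ri:.tu:m` (8 syllables):
  Weights: 1 ge L, 2 lu:g H, 3 kon H, 4 pi L, 5 kob H, 6 go:m H, 7 ri: L, 8 tu:m H.
  Heavy syllables in the domain: 2, 3, 5, 6, 8. The rightmost is syllable 8 (tu:m).
  → primary stress on syllable 8.

yes: 6→8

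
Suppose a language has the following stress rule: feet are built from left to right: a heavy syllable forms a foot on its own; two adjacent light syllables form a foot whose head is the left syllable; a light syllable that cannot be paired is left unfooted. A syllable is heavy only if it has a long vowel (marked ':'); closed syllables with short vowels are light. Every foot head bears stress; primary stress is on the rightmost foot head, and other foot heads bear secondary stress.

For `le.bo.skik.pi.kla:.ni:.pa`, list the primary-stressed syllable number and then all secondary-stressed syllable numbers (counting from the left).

primary 6, secondary 1, 3, 5

Weights: 1 le L, 2 bo L, 3 skik L, 4 pi L, 5 kla: H, 6 ni: H, 7 pa L.
Parse left to right (heavy = foot alone; LL = one foot; stranded L unfooted): (ˈle.bo) (ˈskik.pi) (ˈkla:) (ˈni:) pa.
Foot heads: 1, 3, 5, 6.
Primary stress on the rightmost head = syllable 6.
Secondary stress on 1, 3, 5: ˌle.bo.ˌskik.pi.ˌkla:.ˈni:.pa.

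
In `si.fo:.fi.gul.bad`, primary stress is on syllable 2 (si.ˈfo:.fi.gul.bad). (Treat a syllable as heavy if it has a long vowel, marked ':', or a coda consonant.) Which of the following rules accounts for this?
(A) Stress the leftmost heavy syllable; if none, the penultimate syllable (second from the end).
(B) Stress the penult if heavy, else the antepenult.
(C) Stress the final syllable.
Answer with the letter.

A

Rule A → syllable 2 ✓.
Rule B → syllable 4 (observed: 2).
Rule C → syllable 5 (observed: 2).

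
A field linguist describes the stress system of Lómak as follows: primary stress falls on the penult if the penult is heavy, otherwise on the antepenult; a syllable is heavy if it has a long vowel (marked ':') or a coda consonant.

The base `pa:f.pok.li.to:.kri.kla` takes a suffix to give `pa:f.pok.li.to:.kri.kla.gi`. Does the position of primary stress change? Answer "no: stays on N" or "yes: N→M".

yes: 4→5

Base `pa:f.pok.li.to:.kri.kla` (6 syllables):
  Weights: 4 to: H, 5 kri L, 6 kla L.
  The penult (syllable 5, kri) is light, so stress falls on the antepenult (syllable 4, to:).
  → primary stress on syllable 4.
Suffixed `pa:f.pok.li.to:.kri.kla.gi` (7 syllables):
  Weights: 5 kri L, 6 kla L, 7 gi L.
  The penult (syllable 6, kla) is light, so stress falls on the antepenult (syllable 5, kri).
  → primary stress on syllable 5.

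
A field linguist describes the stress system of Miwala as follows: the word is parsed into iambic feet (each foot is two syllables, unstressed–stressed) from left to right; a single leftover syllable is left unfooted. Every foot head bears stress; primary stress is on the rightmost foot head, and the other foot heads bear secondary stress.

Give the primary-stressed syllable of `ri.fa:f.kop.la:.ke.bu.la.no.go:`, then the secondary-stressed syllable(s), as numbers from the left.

Parse left to right into iambic (σˈσ) feet: (ri.ˈfa:f) (kop.ˈla:) (ke.ˈbu) (la.ˈno) go:. Syllable 9 is left unfooted.
Foot heads (stressed positions): 2, 4, 6, 8.
End Rule Rightmost: primary stress on the rightmost head = syllable 8.
Secondary stress on 2, 4, 6: ri.ˌfa:f.kop.ˌla:.ke.ˌbu.la.ˈno.go:.

primary 8, secondary 2, 4, 6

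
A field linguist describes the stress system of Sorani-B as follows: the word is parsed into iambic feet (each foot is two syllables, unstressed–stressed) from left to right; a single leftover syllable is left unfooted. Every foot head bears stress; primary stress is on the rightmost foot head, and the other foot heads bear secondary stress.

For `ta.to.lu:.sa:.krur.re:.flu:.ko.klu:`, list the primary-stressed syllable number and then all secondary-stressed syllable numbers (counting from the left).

primary 8, secondary 2, 4, 6

Parse left to right into iambic (σˈσ) feet: (ta.ˈto) (lu:.ˈsa:) (krur.ˈre:) (flu:.ˈko) klu:. Syllable 9 is left unfooted.
Foot heads (stressed positions): 2, 4, 6, 8.
End Rule Rightmost: primary stress on the rightmost head = syllable 8.
Secondary stress on 2, 4, 6: ta.ˌto.lu:.ˌsa:.krur.ˌre:.flu:.ˈko.klu:.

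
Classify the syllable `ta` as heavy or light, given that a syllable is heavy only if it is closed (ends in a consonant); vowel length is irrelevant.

light

`ta`: short vowel, open (no coda). Open (no coda) → light.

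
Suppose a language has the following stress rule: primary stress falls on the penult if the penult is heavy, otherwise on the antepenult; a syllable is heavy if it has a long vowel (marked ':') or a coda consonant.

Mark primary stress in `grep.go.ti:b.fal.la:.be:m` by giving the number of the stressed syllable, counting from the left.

Weights: 4 fal H, 5 la: H, 6 be:m H.
The penult (syllable 5, la:) is heavy, so it takes stress.
Primary stress: syllable 5 → grep.go.ti:b.fal.ˈla:.be:m.

5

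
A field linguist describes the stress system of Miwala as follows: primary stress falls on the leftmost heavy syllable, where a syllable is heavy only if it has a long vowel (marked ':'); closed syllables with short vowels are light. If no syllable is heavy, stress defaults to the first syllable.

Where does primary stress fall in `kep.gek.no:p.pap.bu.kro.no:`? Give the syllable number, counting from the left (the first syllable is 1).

3

Weights: 1 kep L, 2 gek L, 3 no:p H, 4 pap L, 5 bu L, 6 kro L, 7 no: H.
Heavy syllables in the domain: 3, 7. The leftmost is syllable 3 (no:p).
Primary stress: syllable 3 → kep.gek.ˈno:p.pap.bu.kro.no:.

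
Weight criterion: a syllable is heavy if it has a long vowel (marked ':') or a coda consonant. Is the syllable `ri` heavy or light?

light

`ri`: short vowel, open (no coda). Short vowel, open → light.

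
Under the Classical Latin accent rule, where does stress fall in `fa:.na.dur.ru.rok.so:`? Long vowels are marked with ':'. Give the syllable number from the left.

Classical Latin: stress the penult if heavy (long vowel or closed), else the antepenult.
Weights: 4 ru L, 5 rok H, 6 so: H.
The penult (syllable 5, rok) is heavy, so it takes stress.
Stress on syllable 5: fa:.na.dur.ru.ˈrok.so:.

5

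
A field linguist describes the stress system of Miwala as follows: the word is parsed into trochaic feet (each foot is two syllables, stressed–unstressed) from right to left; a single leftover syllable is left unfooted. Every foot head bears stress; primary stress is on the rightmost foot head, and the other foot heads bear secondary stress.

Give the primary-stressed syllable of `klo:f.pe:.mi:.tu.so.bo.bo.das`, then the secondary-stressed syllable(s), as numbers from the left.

Parse right to left into trochaic (ˈσσ) feet: (ˈklo:f.pe:) (ˈmi:.tu) (ˈso.bo) (ˈbo.das).
Foot heads (stressed positions): 1, 3, 5, 7.
End Rule Rightmost: primary stress on the rightmost head = syllable 7.
Secondary stress on 1, 3, 5: ˌklo:f.pe:.ˌmi:.tu.ˌso.bo.ˈbo.das.

primary 7, secondary 1, 3, 5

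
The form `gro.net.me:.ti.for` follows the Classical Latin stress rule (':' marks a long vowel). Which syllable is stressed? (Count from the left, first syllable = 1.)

3

Classical Latin: stress the penult if heavy (long vowel or closed), else the antepenult.
Weights: 3 me: H, 4 ti L, 5 for H.
The penult (syllable 4, ti) is light, so stress falls on the antepenult (syllable 3, me:).
Stress on syllable 3: gro.net.ˈme:.ti.for.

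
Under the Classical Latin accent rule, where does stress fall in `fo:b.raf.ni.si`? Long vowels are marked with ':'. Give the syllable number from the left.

Classical Latin: stress the penult if heavy (long vowel or closed), else the antepenult.
Weights: 2 raf H, 3 ni L, 4 si L.
The penult (syllable 3, ni) is light, so stress falls on the antepenult (syllable 2, raf).
Stress on syllable 2: fo:b.ˈraf.ni.si.

2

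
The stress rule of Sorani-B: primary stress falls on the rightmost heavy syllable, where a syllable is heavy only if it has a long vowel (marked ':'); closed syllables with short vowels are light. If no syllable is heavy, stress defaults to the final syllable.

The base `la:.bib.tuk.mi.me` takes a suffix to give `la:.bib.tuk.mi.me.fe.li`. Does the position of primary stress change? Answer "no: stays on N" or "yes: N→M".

no: stays on 1

Base `la:.bib.tuk.mi.me` (5 syllables):
  Weights: 1 la: H, 2 bib L, 3 tuk L, 4 mi L, 5 me L.
  Heavy syllables in the domain: 1. The rightmost is syllable 1 (la:).
  → primary stress on syllable 1.
Suffixed `la:.bib.tuk.mi.me.fe.li` (7 syllables):
  Weights: 1 la: H, 2 bib L, 3 tuk L, 4 mi L, 5 me L, 6 fe L, 7 li L.
  Heavy syllables in the domain: 1. The rightmost is syllable 1 (la:).
  → primary stress on syllable 1.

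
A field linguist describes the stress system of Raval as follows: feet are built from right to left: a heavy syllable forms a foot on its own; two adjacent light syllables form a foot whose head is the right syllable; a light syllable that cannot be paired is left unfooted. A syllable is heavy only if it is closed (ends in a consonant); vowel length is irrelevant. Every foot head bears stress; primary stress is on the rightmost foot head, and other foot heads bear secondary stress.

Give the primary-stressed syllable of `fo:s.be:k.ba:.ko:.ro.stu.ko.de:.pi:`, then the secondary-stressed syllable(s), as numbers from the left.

Weights: 1 fo:s H, 2 be:k H, 3 ba: L, 4 ko: L, 5 ro L, 6 stu L, 7 ko L, 8 de: L, 9 pi: L.
Parse right to left (heavy = foot alone; LL = one foot; stranded L unfooted): (ˈfo:s) (ˈbe:k) ba: (ko:.ˈro) (stu.ˈko) (de:.ˈpi:).
Foot heads: 1, 2, 5, 7, 9.
Primary stress on the rightmost head = syllable 9.
Secondary stress on 1, 2, 5, 7: ˌfo:s.ˌbe:k.ba:.ko:.ˌro.stu.ˌko.de:.ˈpi:.

primary 9, secondary 1, 2, 5, 7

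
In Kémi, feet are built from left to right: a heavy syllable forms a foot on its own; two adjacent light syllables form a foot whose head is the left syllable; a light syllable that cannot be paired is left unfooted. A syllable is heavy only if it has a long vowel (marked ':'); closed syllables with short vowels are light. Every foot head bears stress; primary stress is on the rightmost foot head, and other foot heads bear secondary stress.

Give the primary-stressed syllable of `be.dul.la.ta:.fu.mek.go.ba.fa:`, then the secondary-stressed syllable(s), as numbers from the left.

primary 9, secondary 1, 4, 5, 7

Weights: 1 be L, 2 dul L, 3 la L, 4 ta: H, 5 fu L, 6 mek L, 7 go L, 8 ba L, 9 fa: H.
Parse left to right (heavy = foot alone; LL = one foot; stranded L unfooted): (ˈbe.dul) la (ˈta:) (ˈfu.mek) (ˈgo.ba) (ˈfa:).
Foot heads: 1, 4, 5, 7, 9.
Primary stress on the rightmost head = syllable 9.
Secondary stress on 1, 4, 5, 7: ˌbe.dul.la.ˌta:.ˌfu.mek.ˌgo.ba.ˈfa:.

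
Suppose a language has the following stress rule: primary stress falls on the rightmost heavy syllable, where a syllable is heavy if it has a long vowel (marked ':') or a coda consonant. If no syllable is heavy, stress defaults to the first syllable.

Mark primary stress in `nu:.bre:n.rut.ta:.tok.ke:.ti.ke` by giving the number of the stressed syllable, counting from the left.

6

Weights: 1 nu: H, 2 bre:n H, 3 rut H, 4 ta: H, 5 tok H, 6 ke: H, 7 ti L, 8 ke L.
Heavy syllables in the domain: 1, 2, 3, 4, 5, 6. The rightmost is syllable 6 (ke:).
Primary stress: syllable 6 → nu:.bre:n.rut.ta:.tok.ˈke:.ti.ke.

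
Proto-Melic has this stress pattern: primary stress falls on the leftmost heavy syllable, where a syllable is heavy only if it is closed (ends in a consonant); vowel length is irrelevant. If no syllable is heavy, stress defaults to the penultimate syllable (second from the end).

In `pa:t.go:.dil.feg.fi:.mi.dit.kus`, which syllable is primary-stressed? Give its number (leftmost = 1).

Weights: 1 pa:t H, 2 go: L, 3 dil H, 4 feg H, 5 fi: L, 6 mi L, 7 dit H, 8 kus H.
Heavy syllables in the domain: 1, 3, 4, 7, 8. The leftmost is syllable 1 (pa:t).
Primary stress: syllable 1 → ˈpa:t.go:.dil.feg.fi:.mi.dit.kus.

1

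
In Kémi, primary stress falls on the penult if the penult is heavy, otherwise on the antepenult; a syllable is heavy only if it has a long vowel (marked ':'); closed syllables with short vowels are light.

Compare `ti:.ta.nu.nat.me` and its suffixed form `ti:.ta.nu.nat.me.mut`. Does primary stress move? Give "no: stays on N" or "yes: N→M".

Base `ti:.ta.nu.nat.me` (5 syllables):
  Weights: 3 nu L, 4 nat L, 5 me L.
  The penult (syllable 4, nat) is light, so stress falls on the antepenult (syllable 3, nu).
  → primary stress on syllable 3.
Suffixed `ti:.ta.nu.nat.me.mut` (6 syllables):
  Weights: 4 nat L, 5 me L, 6 mut L.
  The penult (syllable 5, me) is light, so stress falls on the antepenult (syllable 4, nat).
  → primary stress on syllable 4.

yes: 3→4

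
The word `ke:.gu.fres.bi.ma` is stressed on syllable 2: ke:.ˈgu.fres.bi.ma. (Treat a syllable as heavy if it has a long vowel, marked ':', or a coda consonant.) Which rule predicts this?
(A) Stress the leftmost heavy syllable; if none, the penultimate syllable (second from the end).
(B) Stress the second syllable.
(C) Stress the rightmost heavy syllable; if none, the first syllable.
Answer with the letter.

Rule A → syllable 1 (observed: 2).
Rule B → syllable 2 ✓.
Rule C → syllable 3 (observed: 2).

B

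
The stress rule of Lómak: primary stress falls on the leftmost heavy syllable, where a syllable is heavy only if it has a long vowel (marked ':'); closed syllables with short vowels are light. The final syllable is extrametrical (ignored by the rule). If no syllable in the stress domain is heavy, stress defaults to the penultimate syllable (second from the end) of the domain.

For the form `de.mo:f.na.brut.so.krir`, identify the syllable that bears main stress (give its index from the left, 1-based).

The final syllable (6, krir) is extrametrical; the stress domain is syllables 1–5.
Weights: 1 de L, 2 mo:f H, 3 na L, 4 brut L, 5 so L.
Heavy syllables in the domain: 2. The leftmost is syllable 2 (mo:f).
Primary stress: syllable 2 → de.ˈmo:f.na.brut.so.krir.

2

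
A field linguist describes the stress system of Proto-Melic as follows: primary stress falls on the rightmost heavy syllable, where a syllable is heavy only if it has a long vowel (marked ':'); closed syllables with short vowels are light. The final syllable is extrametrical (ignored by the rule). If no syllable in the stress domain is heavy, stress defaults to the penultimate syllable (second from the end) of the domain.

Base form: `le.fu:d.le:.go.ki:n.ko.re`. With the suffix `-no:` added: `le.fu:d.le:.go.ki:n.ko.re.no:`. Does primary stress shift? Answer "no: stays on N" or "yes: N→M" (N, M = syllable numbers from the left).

no: stays on 5

Base `le.fu:d.le:.go.ki:n.ko.re` (7 syllables):
  The final syllable (7, re) is extrametrical; the stress domain is syllables 1–6.
  Weights: 1 le L, 2 fu:d H, 3 le: H, 4 go L, 5 ki:n H, 6 ko L.
  Heavy syllables in the domain: 2, 3, 5. The rightmost is syllable 5 (ki:n).
  → primary stress on syllable 5.
Suffixed `le.fu:d.le:.go.ki:n.ko.re.no:` (8 syllables):
  The final syllable (8, no:) is extrametrical; the stress domain is syllables 1–7.
  Weights: 1 le L, 2 fu:d H, 3 le: H, 4 go L, 5 ki:n H, 6 ko L, 7 re L.
  Heavy syllables in the domain: 2, 3, 5. The rightmost is syllable 5 (ki:n).
  → primary stress on syllable 5.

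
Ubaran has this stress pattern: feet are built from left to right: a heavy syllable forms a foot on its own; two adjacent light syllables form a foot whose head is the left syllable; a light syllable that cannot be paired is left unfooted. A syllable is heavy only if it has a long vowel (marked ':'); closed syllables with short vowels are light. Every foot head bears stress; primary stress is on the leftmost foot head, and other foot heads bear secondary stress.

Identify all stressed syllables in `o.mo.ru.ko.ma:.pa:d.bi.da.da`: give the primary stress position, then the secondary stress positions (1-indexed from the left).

primary 1, secondary 3, 5, 6, 7

Weights: 1 o L, 2 mo L, 3 ru L, 4 ko L, 5 ma: H, 6 pa:d H, 7 bi L, 8 da L, 9 da L.
Parse left to right (heavy = foot alone; LL = one foot; stranded L unfooted): (ˈo.mo) (ˈru.ko) (ˈma:) (ˈpa:d) (ˈbi.da) da.
Foot heads: 1, 3, 5, 6, 7.
Primary stress on the leftmost head = syllable 1.
Secondary stress on 3, 5, 6, 7: ˈo.mo.ˌru.ko.ˌma:.ˌpa:d.ˌbi.da.da.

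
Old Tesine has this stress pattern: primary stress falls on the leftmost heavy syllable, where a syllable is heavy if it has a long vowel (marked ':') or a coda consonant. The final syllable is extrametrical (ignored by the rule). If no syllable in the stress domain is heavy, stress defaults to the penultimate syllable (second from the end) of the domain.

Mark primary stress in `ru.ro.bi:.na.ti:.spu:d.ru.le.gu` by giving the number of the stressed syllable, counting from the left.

The final syllable (9, gu) is extrametrical; the stress domain is syllables 1–8.
Weights: 1 ru L, 2 ro L, 3 bi: H, 4 na L, 5 ti: H, 6 spu:d H, 7 ru L, 8 le L.
Heavy syllables in the domain: 3, 5, 6. The leftmost is syllable 3 (bi:).
Primary stress: syllable 3 → ru.ro.ˈbi:.na.ti:.spu:d.ru.le.gu.

3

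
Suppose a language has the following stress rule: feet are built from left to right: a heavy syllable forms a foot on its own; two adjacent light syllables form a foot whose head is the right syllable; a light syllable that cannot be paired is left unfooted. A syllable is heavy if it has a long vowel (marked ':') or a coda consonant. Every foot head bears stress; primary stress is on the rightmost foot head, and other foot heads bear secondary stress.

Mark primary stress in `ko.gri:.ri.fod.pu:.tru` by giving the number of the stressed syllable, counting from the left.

5

Weights: 1 ko L, 2 gri: H, 3 ri L, 4 fod H, 5 pu: H, 6 tru L.
Parse left to right (heavy = foot alone; LL = one foot; stranded L unfooted): ko (ˈgri:) ri (ˈfod) (ˈpu:) tru.
Foot heads: 2, 4, 5.
Primary stress on the rightmost head = syllable 5.
Primary stress: syllable 5 → ko.gri:.ri.fod.ˈpu:.tru.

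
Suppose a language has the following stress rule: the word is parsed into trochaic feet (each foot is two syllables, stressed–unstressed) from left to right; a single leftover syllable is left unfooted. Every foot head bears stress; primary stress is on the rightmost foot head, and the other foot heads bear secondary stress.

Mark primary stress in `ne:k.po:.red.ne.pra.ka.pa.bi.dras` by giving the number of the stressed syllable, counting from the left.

Parse left to right into trochaic (ˈσσ) feet: (ˈne:k.po:) (ˈred.ne) (ˈpra.ka) (ˈpa.bi) dras. Syllable 9 is left unfooted.
Foot heads (stressed positions): 1, 3, 5, 7.
End Rule Rightmost: primary stress on the rightmost head = syllable 7.
Primary stress: syllable 7 → ne:k.po:.red.ne.pra.ka.ˈpa.bi.dras.

7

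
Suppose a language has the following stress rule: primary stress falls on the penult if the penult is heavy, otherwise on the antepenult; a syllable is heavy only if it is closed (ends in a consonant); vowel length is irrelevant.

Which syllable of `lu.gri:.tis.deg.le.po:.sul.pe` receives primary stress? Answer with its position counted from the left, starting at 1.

Weights: 6 po: L, 7 sul H, 8 pe L.
The penult (syllable 7, sul) is heavy, so it takes stress.
Primary stress: syllable 7 → lu.gri:.tis.deg.le.po:.ˈsul.pe.

7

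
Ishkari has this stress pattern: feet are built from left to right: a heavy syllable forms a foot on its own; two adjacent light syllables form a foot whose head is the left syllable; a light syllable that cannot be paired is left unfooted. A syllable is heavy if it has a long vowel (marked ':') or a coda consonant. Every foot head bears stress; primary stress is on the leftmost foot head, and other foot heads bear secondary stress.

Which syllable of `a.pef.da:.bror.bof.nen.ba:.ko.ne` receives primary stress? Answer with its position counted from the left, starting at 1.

2

Weights: 1 a L, 2 pef H, 3 da: H, 4 bror H, 5 bof H, 6 nen H, 7 ba: H, 8 ko L, 9 ne L.
Parse left to right (heavy = foot alone; LL = one foot; stranded L unfooted): a (ˈpef) (ˈda:) (ˈbror) (ˈbof) (ˈnen) (ˈba:) (ˈko.ne).
Foot heads: 2, 3, 4, 5, 6, 7, 8.
Primary stress on the leftmost head = syllable 2.
Primary stress: syllable 2 → a.ˈpef.da:.bror.bof.nen.ba:.ko.ne.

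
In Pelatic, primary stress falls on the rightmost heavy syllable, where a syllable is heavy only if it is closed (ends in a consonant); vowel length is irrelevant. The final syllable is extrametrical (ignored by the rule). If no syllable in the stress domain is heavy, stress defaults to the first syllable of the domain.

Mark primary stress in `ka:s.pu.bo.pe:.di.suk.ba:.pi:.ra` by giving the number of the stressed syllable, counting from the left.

The final syllable (9, ra) is extrametrical; the stress domain is syllables 1–8.
Weights: 1 ka:s H, 2 pu L, 3 bo L, 4 pe: L, 5 di L, 6 suk H, 7 ba: L, 8 pi: L.
Heavy syllables in the domain: 1, 6. The rightmost is syllable 6 (suk).
Primary stress: syllable 6 → ka:s.pu.bo.pe:.di.ˈsuk.ba:.pi:.ra.

6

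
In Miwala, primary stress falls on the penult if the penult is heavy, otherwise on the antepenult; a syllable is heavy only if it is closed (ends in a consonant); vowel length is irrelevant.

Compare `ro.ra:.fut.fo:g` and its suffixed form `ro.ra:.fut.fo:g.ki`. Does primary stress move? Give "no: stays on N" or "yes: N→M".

Base `ro.ra:.fut.fo:g` (4 syllables):
  Weights: 2 ra: L, 3 fut H, 4 fo:g H.
  The penult (syllable 3, fut) is heavy, so it takes stress.
  → primary stress on syllable 3.
Suffixed `ro.ra:.fut.fo:g.ki` (5 syllables):
  Weights: 3 fut H, 4 fo:g H, 5 ki L.
  The penult (syllable 4, fo:g) is heavy, so it takes stress.
  → primary stress on syllable 4.

yes: 3→4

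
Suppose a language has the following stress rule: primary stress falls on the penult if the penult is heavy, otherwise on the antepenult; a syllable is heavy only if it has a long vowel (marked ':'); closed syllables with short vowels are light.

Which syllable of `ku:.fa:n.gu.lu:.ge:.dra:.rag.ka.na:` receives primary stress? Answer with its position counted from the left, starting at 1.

7

Weights: 7 rag L, 8 ka L, 9 na: H.
The penult (syllable 8, ka) is light, so stress falls on the antepenult (syllable 7, rag).
Primary stress: syllable 7 → ku:.fa:n.gu.lu:.ge:.dra:.ˈrag.ka.na:.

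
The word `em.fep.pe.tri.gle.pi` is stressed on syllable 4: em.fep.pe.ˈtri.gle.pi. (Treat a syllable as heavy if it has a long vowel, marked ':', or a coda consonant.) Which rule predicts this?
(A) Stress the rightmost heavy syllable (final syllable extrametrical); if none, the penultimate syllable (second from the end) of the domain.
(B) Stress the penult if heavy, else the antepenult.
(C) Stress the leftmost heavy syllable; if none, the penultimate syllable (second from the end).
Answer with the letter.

B

Rule A → syllable 2 (observed: 4).
Rule B → syllable 4 ✓.
Rule C → syllable 1 (observed: 4).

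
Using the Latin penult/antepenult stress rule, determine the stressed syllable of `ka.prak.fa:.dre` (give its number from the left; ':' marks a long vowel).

3

Classical Latin: stress the penult if heavy (long vowel or closed), else the antepenult.
Weights: 2 prak H, 3 fa: H, 4 dre L.
The penult (syllable 3, fa:) is heavy, so it takes stress.
Stress on syllable 3: ka.prak.ˈfa:.dre.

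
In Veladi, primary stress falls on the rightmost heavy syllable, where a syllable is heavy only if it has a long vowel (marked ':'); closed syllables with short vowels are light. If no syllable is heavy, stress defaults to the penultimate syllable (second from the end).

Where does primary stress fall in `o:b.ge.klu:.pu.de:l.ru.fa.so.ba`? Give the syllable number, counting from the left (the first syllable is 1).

5

Weights: 1 o:b H, 2 ge L, 3 klu: H, 4 pu L, 5 de:l H, 6 ru L, 7 fa L, 8 so L, 9 ba L.
Heavy syllables in the domain: 1, 3, 5. The rightmost is syllable 5 (de:l).
Primary stress: syllable 5 → o:b.ge.klu:.pu.ˈde:l.ru.fa.so.ba.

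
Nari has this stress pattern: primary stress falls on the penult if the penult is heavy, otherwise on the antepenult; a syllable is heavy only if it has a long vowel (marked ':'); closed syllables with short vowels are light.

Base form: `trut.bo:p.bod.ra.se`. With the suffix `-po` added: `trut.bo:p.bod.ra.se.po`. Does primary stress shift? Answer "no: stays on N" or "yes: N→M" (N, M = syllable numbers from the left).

yes: 3→4

Base `trut.bo:p.bod.ra.se` (5 syllables):
  Weights: 3 bod L, 4 ra L, 5 se L.
  The penult (syllable 4, ra) is light, so stress falls on the antepenult (syllable 3, bod).
  → primary stress on syllable 3.
Suffixed `trut.bo:p.bod.ra.se.po` (6 syllables):
  Weights: 4 ra L, 5 se L, 6 po L.
  The penult (syllable 5, se) is light, so stress falls on the antepenult (syllable 4, ra).
  → primary stress on syllable 4.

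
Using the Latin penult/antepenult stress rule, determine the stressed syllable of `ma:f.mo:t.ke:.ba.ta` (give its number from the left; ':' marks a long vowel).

3

Classical Latin: stress the penult if heavy (long vowel or closed), else the antepenult.
Weights: 3 ke: H, 4 ba L, 5 ta L.
The penult (syllable 4, ba) is light, so stress falls on the antepenult (syllable 3, ke:).
Stress on syllable 3: ma:f.mo:t.ˈke:.ba.ta.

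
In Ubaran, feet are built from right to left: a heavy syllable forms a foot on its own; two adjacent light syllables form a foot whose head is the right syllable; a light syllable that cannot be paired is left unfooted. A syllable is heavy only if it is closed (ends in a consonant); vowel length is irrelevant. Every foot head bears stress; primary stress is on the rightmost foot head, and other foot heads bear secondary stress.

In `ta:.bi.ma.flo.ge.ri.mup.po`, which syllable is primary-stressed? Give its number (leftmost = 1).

Weights: 1 ta: L, 2 bi L, 3 ma L, 4 flo L, 5 ge L, 6 ri L, 7 mup H, 8 po L.
Parse right to left (heavy = foot alone; LL = one foot; stranded L unfooted): (ta:.ˈbi) (ma.ˈflo) (ge.ˈri) (ˈmup) po.
Foot heads: 2, 4, 6, 7.
Primary stress on the rightmost head = syllable 7.
Primary stress: syllable 7 → ta:.bi.ma.flo.ge.ri.ˈmup.po.

7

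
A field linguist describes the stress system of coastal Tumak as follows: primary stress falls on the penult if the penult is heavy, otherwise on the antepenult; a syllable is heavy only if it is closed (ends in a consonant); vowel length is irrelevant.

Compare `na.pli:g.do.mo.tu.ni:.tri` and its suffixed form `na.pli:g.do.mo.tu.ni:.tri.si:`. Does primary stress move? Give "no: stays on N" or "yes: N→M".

Base `na.pli:g.do.mo.tu.ni:.tri` (7 syllables):
  Weights: 5 tu L, 6 ni: L, 7 tri L.
  The penult (syllable 6, ni:) is light, so stress falls on the antepenult (syllable 5, tu).
  → primary stress on syllable 5.
Suffixed `na.pli:g.do.mo.tu.ni:.tri.si:` (8 syllables):
  Weights: 6 ni: L, 7 tri L, 8 si: L.
  The penult (syllable 7, tri) is light, so stress falls on the antepenult (syllable 6, ni:).
  → primary stress on syllable 6.

yes: 5→6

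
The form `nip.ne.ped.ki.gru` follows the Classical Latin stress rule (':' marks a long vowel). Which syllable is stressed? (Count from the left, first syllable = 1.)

Classical Latin: stress the penult if heavy (long vowel or closed), else the antepenult.
Weights: 3 ped H, 4 ki L, 5 gru L.
The penult (syllable 4, ki) is light, so stress falls on the antepenult (syllable 3, ped).
Stress on syllable 3: nip.ne.ˈped.ki.gru.

3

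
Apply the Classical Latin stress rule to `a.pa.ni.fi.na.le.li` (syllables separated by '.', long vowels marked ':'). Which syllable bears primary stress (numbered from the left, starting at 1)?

Classical Latin: stress the penult if heavy (long vowel or closed), else the antepenult.
Weights: 5 na L, 6 le L, 7 li L.
The penult (syllable 6, le) is light, so stress falls on the antepenult (syllable 5, na).
Stress on syllable 5: a.pa.ni.fi.ˈna.le.li.

5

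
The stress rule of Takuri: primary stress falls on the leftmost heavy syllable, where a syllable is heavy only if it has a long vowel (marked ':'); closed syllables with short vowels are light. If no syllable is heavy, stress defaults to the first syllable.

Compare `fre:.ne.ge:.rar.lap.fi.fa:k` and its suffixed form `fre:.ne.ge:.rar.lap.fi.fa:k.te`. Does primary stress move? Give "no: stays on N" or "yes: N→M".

Base `fre:.ne.ge:.rar.lap.fi.fa:k` (7 syllables):
  Weights: 1 fre: H, 2 ne L, 3 ge: H, 4 rar L, 5 lap L, 6 fi L, 7 fa:k H.
  Heavy syllables in the domain: 1, 3, 7. The leftmost is syllable 1 (fre:).
  → primary stress on syllable 1.
Suffixed `fre:.ne.ge:.rar.lap.fi.fa:k.te` (8 syllables):
  Weights: 1 fre: H, 2 ne L, 3 ge: H, 4 rar L, 5 lap L, 6 fi L, 7 fa:k H, 8 te L.
  Heavy syllables in the domain: 1, 3, 7. The leftmost is syllable 1 (fre:).
  → primary stress on syllable 1.

no: stays on 1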